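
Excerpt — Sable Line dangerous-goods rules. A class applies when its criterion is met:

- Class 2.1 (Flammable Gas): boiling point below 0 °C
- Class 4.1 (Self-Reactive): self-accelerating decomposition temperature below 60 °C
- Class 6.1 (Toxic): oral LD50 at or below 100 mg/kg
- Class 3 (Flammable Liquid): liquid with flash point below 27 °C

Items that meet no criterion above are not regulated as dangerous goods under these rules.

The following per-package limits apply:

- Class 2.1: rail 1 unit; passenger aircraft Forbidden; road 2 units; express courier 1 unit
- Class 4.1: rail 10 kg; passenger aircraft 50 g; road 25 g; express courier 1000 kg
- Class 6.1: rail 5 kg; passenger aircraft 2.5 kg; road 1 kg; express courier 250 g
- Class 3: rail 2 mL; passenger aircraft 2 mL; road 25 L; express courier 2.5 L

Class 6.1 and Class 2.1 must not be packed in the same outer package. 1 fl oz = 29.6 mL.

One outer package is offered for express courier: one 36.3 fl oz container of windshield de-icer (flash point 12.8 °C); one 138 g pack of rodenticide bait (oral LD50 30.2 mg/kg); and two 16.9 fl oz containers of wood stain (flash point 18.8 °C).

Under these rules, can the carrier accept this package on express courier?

The windshield de-icer has flash point 12.8 °C, which is < 27 °C, so it is Class 3 (Flammable Liquid).
The rodenticide bait has oral LD50 30.2 mg/kg, which is ≤ 100 mg/kg, so it is Class 6.1 (Toxic).
Wood stain: flash point 18.8 °C < 27 °C → Class 3 (Flammable Liquid).
Class 6.1 quantity: 138 g.
138 g is within the express courier limit of 250 g for Class 6.1.
Class 3 net quantity: (one 36.3 fl oz container = 1074.48 mL) + (two 16.9 fl oz containers = 1000.48 mL) = 2074.96 mL.
That is within the Class 3 express courier limit of 2.5 L.
The segregation rule (Class 6.1 with Class 2.1) does not apply to Class 6.1 with Class 3.
Every hazard class is within its express courier limit and no segregation rule is violated.

Yes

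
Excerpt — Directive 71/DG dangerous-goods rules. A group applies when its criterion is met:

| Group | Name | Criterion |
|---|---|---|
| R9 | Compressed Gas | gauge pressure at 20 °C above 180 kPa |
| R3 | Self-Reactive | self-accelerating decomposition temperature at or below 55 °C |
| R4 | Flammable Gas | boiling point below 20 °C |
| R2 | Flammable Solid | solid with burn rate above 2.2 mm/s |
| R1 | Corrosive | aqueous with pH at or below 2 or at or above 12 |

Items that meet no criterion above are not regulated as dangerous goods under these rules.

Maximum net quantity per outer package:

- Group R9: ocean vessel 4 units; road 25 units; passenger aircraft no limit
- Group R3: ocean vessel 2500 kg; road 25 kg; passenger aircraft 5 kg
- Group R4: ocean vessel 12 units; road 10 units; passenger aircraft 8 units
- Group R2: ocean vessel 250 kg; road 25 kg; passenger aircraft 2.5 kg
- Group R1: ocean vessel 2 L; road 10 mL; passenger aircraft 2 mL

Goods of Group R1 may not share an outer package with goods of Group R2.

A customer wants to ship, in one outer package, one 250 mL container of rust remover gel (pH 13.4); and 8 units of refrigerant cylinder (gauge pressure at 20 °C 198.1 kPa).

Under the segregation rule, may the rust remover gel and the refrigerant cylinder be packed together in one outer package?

Yes

The rust remover gel has pH 13.4, which is ≥ 12, so it is Group R1 (Corrosive).
With gauge pressure at 20 °C 198.1 kPa (> 180 kPa), the refrigerant cylinder falls in Group R9.
No segregation rule bars Group R1 with Group R9.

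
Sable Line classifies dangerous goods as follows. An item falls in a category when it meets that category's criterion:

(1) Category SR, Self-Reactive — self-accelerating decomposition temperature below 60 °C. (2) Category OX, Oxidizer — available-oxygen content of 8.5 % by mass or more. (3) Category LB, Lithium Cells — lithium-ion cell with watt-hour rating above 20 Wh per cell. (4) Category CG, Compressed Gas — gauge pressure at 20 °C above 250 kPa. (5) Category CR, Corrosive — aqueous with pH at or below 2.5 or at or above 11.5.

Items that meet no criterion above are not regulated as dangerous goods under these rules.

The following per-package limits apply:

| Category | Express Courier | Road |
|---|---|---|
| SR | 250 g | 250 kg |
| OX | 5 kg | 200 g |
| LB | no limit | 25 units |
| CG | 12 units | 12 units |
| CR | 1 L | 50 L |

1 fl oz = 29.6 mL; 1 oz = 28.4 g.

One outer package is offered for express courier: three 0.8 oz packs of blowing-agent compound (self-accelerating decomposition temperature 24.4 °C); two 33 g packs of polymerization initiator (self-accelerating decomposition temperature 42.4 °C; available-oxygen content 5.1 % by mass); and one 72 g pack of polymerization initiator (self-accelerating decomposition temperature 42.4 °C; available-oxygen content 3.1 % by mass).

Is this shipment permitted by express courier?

Yes

Self-accelerating decomposition temperature 24.4 °C meets the Category SR criterion (Self-Reactive), so the blowing-agent compound is Category SR.
Polymerization initiator: self-accelerating decomposition temperature 42.4 °C < 60 °C → Category SR (Self-Reactive).
With self-accelerating decomposition temperature 42.4 °C (< 60 °C), the polymerization initiator falls in Category SR.
Category SR net quantity: (three 0.8 oz packs = 68.16 g) + (two 33 g packs = 66 g) + 72 g = 206.16 g.
206.16 g ≤ 250 g (express courier limit, Category SR) — within limit.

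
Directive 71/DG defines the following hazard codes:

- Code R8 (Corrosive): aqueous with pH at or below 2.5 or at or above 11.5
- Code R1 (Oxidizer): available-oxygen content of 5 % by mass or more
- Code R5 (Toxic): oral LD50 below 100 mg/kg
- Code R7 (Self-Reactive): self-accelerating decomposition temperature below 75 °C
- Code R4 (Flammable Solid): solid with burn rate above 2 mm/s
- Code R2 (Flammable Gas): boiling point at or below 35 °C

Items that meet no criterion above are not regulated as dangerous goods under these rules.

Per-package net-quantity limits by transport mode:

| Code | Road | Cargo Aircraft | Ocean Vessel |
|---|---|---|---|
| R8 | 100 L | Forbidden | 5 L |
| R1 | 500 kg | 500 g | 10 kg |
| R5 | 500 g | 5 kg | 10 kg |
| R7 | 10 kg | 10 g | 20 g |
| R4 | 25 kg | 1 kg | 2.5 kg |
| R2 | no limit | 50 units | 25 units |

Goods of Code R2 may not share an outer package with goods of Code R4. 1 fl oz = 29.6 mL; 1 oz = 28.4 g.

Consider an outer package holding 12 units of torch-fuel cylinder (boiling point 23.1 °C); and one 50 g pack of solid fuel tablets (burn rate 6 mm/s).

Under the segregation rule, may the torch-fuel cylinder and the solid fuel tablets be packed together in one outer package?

With boiling point 23.1 °C (≤ 35 °C), the torch-fuel cylinder falls in Code R2.
With burn rate 6 mm/s (> 2 mm/s), the solid fuel tablets fall in Code R4.
Code R2 and Code R4 may not share an outer package.

No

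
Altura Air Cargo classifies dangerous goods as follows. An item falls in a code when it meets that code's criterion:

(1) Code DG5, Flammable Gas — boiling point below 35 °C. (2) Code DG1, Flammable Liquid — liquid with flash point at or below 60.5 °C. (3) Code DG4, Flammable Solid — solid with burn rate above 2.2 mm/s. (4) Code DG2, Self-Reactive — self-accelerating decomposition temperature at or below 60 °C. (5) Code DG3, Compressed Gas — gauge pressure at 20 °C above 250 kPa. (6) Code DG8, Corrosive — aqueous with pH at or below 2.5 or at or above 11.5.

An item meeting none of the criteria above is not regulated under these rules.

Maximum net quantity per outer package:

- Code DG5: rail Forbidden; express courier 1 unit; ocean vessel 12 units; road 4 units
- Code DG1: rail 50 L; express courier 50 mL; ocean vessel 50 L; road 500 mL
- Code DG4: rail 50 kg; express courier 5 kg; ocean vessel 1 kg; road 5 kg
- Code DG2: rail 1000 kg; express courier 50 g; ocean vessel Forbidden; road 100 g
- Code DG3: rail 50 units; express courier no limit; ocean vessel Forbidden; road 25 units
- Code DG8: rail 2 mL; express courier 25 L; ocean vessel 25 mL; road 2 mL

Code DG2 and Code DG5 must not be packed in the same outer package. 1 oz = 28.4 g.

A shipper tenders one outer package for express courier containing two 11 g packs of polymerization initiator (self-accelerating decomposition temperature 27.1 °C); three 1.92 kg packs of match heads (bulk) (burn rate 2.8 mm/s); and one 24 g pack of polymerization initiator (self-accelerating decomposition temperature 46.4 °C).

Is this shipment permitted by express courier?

The polymerization initiator has self-accelerating decomposition temperature 27.1 °C, which is ≤ 60 °C, so it is Code DG2 (Self-Reactive).
The match heads (bulk) have burn rate 2.8 mm/s, which is > 2.2 mm/s, so they are Code DG4 (Flammable Solid).
Polymerization initiator: self-accelerating decomposition temperature 46.4 °C ≤ 60 °C → Code DG2 (Self-Reactive).
Total Code DG2: (two 11 g packs = 22 g) + 24 g = 46 g.
46 g is within the express courier limit of 50 g for Code DG2.
Code DG4 quantity: three 1.92 kg packs = 5.76 kg.
5.76 kg exceeds the express courier limit of 5 kg for Code DG4.
The segregation rule (Code DG2 with Code DG5) does not apply to Code DG2 with Code DG4.

No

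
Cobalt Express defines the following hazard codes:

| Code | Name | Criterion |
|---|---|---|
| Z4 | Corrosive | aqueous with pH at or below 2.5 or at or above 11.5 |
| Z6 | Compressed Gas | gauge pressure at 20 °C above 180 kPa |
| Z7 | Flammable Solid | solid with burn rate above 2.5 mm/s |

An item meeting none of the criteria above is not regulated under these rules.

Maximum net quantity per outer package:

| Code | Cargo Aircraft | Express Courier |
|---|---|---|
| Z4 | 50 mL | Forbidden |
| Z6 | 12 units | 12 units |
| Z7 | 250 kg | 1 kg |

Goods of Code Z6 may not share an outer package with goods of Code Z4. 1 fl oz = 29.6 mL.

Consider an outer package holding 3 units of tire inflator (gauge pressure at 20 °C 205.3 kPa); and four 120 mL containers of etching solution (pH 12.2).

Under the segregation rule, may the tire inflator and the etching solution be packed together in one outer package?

Tire inflator: gauge pressure at 20 °C 205.3 kPa > 180 kPa → Code Z6 (Compressed Gas).
With pH 12.2 (≥ 11.5), the etching solution falls in Code Z4.
Code Z6 and Code Z4 may not share an outer package.

No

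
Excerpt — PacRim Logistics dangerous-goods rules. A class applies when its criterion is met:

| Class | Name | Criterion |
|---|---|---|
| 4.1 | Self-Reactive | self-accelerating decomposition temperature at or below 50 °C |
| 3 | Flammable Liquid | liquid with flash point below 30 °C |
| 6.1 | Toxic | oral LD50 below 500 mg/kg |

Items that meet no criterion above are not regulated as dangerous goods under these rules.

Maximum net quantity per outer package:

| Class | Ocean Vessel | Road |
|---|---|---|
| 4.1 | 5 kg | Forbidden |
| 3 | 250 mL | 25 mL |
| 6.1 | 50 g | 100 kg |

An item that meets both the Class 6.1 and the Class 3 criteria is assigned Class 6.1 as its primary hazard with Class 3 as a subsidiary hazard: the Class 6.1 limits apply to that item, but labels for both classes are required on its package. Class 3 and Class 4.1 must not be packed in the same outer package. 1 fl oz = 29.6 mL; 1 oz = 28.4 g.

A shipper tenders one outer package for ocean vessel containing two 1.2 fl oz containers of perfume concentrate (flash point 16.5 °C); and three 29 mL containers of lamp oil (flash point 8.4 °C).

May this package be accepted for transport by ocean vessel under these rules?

Perfume concentrate: flash point 16.5 °C < 30 °C → Class 3 (Flammable Liquid).
Flash point 8.4 °C meets the Class 3 criterion (Flammable Liquid), so the lamp oil is Class 3.
Class 3 net quantity: (two 1.2 fl oz containers = 71.04 mL) + (three 29 mL containers = 87 mL) = 158.04 mL.
158.04 mL is within the ocean vessel limit of 250 mL for Class 3.

Yes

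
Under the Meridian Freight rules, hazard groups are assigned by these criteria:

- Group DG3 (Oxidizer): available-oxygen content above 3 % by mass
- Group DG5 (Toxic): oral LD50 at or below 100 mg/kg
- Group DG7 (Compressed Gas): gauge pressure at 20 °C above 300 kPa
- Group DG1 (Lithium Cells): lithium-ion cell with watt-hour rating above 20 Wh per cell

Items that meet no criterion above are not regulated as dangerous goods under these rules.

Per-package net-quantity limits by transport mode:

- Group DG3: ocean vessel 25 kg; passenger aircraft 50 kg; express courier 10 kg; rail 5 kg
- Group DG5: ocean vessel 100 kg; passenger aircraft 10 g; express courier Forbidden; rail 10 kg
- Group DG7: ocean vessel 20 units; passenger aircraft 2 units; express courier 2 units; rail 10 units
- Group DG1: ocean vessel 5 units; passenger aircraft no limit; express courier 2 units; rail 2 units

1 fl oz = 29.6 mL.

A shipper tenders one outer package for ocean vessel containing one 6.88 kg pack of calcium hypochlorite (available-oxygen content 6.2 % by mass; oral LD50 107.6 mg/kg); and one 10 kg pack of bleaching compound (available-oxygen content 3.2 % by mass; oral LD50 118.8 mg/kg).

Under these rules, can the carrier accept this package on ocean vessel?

Yes

The calcium hypochlorite has available-oxygen content 6.2 % by mass, which is > 3 % by mass, so it is Group DG3 (Oxidizer).
The bleaching compound has available-oxygen content 3.2 % by mass, which is > 3 % by mass, so it is Group DG3 (Oxidizer).
Total Group DG3: 6.88 kg + 10 kg = 16.88 kg.
16.88 kg is within the ocean vessel limit of 25 kg for Group DG3.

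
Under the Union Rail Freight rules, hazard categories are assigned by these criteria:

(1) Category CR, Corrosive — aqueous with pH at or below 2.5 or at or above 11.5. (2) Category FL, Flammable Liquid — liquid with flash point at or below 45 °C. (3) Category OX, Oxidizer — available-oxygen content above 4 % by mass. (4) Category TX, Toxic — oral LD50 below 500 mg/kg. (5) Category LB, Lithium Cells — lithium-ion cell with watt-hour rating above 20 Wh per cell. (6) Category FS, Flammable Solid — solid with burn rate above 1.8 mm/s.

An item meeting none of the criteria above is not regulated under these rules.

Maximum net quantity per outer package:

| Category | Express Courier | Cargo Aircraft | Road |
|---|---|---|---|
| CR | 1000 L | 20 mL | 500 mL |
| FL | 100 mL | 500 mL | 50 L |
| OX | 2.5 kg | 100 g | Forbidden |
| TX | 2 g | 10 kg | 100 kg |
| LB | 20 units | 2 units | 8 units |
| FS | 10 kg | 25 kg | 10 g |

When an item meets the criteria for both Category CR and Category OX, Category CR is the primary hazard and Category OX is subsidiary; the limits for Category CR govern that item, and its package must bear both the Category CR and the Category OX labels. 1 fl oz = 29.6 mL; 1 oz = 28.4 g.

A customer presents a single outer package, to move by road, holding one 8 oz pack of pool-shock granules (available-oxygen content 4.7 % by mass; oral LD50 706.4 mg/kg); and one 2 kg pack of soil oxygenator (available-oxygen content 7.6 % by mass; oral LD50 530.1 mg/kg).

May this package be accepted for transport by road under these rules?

No

The pool-shock granules have available-oxygen content 4.7 % by mass, which is > 4 % by mass, so they are Category OX (Oxidizer).
The soil oxygenator has available-oxygen content 7.6 % by mass, which is > 4 % by mass, so it is Category OX (Oxidizer).
Total Category OX: (one 8 oz pack = 227.2 g) + 2 kg = 2227.2 g.
Category OX is Forbidden by road.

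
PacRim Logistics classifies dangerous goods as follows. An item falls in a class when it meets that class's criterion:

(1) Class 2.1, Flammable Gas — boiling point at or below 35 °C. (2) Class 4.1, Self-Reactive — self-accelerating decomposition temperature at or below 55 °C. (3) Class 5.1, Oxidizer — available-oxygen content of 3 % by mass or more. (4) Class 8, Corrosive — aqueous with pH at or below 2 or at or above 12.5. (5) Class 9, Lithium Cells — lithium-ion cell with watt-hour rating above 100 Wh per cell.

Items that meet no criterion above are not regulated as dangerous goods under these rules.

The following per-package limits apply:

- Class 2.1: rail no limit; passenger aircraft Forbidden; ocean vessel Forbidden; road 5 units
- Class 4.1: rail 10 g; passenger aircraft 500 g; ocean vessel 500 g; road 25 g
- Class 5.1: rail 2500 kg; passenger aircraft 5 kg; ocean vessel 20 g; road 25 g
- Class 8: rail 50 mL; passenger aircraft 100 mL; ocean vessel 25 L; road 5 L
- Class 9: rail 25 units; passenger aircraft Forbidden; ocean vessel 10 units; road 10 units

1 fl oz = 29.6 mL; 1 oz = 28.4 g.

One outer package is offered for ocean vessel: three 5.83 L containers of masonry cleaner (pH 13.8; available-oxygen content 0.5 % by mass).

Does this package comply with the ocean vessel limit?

Yes

pH 13.8 meets the Class 8 criterion (Corrosive), so the masonry cleaner is Class 8.
Class 8 quantity: three 5.83 L containers = 17.49 L.
17.49 L is within the ocean vessel limit of 25 L for Class 8.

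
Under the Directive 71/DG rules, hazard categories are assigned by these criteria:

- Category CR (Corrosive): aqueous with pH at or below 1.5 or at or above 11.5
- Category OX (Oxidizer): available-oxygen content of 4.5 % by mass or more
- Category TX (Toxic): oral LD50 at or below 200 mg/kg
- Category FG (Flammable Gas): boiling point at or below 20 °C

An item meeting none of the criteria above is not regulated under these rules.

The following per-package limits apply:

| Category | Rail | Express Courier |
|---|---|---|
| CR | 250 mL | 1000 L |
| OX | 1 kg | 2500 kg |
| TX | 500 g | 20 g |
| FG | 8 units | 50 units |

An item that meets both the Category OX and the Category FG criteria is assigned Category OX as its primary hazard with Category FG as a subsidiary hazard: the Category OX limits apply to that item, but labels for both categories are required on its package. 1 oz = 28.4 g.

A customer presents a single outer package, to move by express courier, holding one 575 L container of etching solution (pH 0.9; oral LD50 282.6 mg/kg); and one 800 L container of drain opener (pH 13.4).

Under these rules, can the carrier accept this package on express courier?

pH 0.9 meets the Category CR criterion (Corrosive), so the etching solution is Category CR.
The drain opener has pH 13.4, which is ≥ 11.5, so it is Category CR (Corrosive).
Category CR net quantity: 575 L + 800 L = 1375 L.
1375 L > 1000 L (express courier limit, Category CR) — over the limit.

No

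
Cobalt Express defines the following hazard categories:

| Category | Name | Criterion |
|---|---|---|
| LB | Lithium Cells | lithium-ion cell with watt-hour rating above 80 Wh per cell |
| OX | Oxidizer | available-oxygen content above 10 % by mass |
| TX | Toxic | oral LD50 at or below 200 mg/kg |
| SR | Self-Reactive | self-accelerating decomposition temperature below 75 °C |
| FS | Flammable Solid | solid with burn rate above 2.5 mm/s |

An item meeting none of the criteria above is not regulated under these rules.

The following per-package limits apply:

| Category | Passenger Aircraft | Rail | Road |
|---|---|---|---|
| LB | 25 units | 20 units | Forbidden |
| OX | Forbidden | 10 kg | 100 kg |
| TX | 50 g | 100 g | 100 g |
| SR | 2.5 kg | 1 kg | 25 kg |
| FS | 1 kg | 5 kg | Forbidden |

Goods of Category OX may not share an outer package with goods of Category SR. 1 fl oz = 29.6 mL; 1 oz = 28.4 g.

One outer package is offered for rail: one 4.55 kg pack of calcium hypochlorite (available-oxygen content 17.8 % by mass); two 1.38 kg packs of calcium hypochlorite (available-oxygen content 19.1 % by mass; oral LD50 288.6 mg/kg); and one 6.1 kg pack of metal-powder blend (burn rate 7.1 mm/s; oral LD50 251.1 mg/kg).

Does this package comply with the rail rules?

No

The calcium hypochlorite has available-oxygen content 17.8 % by mass, which is > 10 % by mass, so it is Category OX (Oxidizer).
The calcium hypochlorite has available-oxygen content 19.1 % by mass, which is > 10 % by mass, so it is Category OX (Oxidizer).
The metal-powder blend has burn rate 7.1 mm/s, which is > 2.5 mm/s, so it is Category FS (Flammable Solid).
Category FS quantity: 6.1 kg.
6.1 kg > 5 kg (rail limit, Category FS) — over the limit.
Total Category OX: 4.55 kg + (two 1.38 kg packs = 2.76 kg) = 7.31 kg.
7.31 kg ≤ 10 kg (rail limit, Category OX) — within limit.
The segregation rule (Category OX with Category SR) does not apply to Category FS with Category OX.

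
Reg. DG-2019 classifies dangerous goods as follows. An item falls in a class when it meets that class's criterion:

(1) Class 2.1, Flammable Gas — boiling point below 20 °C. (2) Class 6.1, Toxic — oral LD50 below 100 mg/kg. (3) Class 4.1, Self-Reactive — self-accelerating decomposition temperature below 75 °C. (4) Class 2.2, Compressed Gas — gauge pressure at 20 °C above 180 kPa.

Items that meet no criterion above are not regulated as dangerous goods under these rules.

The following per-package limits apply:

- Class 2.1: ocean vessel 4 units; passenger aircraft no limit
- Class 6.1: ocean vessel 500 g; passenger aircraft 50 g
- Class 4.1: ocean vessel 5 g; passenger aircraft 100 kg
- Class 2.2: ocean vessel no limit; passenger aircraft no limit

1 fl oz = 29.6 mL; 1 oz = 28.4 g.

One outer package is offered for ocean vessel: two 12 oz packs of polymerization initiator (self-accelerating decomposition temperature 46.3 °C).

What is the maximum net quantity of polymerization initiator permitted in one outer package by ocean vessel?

5 g

The polymerization initiator has self-accelerating decomposition temperature 46.3 °C, which is < 75 °C, so it is Class 4.1 (Self-Reactive).
The ocean vessel limit for Class 4.1 is 5 g.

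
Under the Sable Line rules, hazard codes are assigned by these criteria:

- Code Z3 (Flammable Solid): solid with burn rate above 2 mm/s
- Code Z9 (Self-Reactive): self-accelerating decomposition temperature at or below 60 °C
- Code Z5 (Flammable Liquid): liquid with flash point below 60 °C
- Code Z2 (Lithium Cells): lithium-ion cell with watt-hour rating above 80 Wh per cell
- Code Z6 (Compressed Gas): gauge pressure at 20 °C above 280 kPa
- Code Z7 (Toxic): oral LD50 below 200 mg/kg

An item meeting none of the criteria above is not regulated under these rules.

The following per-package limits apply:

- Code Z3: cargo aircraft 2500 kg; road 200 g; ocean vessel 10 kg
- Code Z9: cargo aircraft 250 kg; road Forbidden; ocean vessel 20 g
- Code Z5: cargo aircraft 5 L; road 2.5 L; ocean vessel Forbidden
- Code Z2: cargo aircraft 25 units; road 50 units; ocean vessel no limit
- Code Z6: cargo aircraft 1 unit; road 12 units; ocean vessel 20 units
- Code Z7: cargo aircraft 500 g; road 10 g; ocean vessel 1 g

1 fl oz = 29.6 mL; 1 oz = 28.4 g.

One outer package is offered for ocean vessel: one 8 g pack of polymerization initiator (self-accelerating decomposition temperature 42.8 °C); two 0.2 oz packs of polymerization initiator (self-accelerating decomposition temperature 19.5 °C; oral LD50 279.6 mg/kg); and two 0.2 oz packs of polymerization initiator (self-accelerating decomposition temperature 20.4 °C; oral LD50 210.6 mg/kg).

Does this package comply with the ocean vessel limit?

No

Self-accelerating decomposition temperature 42.8 °C meets the Code Z9 criterion (Self-Reactive), so the polymerization initiator is Code Z9.
Polymerization initiator: self-accelerating decomposition temperature 19.5 °C ≤ 60 °C → Code Z9 (Self-Reactive).
Polymerization initiator: self-accelerating decomposition temperature 20.4 °C ≤ 60 °C → Code Z9 (Self-Reactive).
Total Code Z9: 8 g + (two 0.2 oz packs = 11.36 g) + (two 0.2 oz packs = 11.36 g) = 30.72 g.
That exceeds the Code Z9 ocean vessel limit of 20 g.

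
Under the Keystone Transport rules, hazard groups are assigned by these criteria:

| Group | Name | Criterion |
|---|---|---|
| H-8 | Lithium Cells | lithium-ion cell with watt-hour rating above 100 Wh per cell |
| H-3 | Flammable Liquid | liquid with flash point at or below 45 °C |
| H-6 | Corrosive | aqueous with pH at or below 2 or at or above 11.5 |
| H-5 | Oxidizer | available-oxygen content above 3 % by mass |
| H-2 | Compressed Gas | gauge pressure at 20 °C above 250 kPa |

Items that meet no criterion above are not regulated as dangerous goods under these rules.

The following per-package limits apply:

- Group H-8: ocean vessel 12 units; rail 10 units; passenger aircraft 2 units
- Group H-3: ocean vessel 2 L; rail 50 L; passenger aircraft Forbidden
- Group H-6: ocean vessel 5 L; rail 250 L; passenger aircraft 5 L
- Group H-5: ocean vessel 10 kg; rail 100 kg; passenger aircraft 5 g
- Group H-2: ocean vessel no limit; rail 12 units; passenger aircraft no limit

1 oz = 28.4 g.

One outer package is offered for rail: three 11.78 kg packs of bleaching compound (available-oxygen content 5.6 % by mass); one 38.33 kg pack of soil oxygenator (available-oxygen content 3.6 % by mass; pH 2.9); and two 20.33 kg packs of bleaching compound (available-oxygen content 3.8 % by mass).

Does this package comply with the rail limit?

No

Available-oxygen content 5.6 % by mass meets the Group H-5 criterion (Oxidizer), so the bleaching compound is Group H-5.
Soil oxygenator: available-oxygen content 3.6 % by mass > 3 % by mass → Group H-5 (Oxidizer).
The bleaching compound has available-oxygen content 3.8 % by mass, which is > 3 % by mass, so it is Group H-5 (Oxidizer).
Group H-5 net quantity: (three 11.78 kg packs = 35.34 kg) + 38.33 kg + (two 20.33 kg packs = 40.66 kg) = 114.33 kg.
That exceeds the Group H-5 rail limit of 100 kg.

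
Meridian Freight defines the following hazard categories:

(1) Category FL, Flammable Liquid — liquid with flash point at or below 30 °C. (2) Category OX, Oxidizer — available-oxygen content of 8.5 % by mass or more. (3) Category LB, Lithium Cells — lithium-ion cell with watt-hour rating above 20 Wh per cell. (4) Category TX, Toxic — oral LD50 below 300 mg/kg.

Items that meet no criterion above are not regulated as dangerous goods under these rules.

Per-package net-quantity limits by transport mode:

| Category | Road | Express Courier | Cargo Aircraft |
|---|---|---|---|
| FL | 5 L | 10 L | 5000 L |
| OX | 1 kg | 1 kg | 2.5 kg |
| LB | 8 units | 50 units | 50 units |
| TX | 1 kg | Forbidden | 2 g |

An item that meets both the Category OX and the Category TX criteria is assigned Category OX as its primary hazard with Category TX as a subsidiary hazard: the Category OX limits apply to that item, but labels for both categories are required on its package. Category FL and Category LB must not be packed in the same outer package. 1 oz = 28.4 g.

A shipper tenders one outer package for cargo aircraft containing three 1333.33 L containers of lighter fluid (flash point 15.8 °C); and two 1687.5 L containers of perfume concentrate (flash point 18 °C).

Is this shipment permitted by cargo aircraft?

No

The lighter fluid has flash point 15.8 °C, which is ≤ 30 °C, so it is Category FL (Flammable Liquid).
The perfume concentrate has flash point 18 °C, which is ≤ 30 °C, so it is Category FL (Flammable Liquid).
Total Category FL: (three 1333.33 L containers = 3999.99 L) + (two 1687.5 L containers = 3375 L) = 7374.99 L.
That exceeds the Category FL cargo aircraft limit of 5000 L.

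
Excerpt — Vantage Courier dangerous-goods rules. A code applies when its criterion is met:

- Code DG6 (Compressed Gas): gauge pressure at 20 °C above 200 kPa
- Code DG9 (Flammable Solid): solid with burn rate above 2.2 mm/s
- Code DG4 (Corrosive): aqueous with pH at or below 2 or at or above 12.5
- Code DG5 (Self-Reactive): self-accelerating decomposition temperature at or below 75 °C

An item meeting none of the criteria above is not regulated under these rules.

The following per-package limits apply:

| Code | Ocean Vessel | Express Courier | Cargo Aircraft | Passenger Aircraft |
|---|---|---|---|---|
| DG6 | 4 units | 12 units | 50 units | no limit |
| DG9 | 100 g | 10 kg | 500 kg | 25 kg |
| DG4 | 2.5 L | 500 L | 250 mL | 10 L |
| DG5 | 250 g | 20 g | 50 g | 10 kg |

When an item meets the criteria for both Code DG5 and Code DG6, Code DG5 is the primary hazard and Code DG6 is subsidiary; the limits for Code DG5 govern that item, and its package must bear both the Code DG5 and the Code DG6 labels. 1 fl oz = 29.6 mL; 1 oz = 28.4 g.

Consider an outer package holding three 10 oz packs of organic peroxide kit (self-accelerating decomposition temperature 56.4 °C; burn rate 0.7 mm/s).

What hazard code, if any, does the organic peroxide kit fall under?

Code DG5

With self-accelerating decomposition temperature 56.4 °C (≤ 75 °C), the organic peroxide kit falls in Code DG5.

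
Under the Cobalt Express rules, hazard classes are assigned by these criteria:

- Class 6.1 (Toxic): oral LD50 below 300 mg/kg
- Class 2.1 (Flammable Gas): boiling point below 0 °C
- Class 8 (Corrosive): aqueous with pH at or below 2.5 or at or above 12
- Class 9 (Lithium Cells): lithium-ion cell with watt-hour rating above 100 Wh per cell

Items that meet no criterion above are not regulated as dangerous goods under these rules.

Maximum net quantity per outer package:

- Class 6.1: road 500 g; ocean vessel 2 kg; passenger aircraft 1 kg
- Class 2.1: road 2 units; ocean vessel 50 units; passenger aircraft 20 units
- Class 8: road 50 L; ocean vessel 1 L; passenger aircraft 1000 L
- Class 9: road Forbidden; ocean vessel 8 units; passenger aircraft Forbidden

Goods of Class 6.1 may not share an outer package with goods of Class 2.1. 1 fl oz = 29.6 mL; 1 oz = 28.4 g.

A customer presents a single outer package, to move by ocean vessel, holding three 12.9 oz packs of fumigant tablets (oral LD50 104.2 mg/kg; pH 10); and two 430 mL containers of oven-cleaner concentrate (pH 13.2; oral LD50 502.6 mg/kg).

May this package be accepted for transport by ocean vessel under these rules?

Fumigant tablets: oral LD50 104.2 mg/kg < 300 mg/kg → Class 6.1 (Toxic).
The oven-cleaner concentrate has pH 13.2, which is ≥ 12, so it is Class 8 (Corrosive).
Class 6.1 quantity: three 12.9 oz packs = 1099.08 g.
1099.08 g ≤ 2 kg (ocean vessel limit, Class 6.1) — within limit.
Class 8 quantity: two 430 mL containers = 860 mL.
860 mL ≤ 1 L (ocean vessel limit, Class 8) — within limit.
The segregation rule (Class 6.1 with Class 2.1) does not apply to Class 6.1 with Class 8.
Every hazard class is within its ocean vessel limit and no segregation rule is violated.

Yes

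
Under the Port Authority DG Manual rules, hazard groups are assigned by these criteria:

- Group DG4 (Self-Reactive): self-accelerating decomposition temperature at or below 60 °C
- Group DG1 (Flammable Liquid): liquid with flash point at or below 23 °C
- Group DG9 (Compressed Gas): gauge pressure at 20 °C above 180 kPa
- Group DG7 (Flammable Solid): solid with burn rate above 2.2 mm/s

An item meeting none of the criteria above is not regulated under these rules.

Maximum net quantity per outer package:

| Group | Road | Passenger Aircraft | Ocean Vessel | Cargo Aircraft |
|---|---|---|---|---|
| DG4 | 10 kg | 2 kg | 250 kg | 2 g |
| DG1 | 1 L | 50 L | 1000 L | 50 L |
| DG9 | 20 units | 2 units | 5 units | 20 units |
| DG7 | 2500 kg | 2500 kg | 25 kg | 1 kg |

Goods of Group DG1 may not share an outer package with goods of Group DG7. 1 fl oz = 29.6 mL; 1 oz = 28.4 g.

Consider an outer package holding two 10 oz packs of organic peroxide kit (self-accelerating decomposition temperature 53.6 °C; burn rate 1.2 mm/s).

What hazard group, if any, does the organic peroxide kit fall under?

Group DG4

Self-accelerating decomposition temperature 53.6 °C meets the Group DG4 criterion (Self-Reactive), so the organic peroxide kit is Group DG4.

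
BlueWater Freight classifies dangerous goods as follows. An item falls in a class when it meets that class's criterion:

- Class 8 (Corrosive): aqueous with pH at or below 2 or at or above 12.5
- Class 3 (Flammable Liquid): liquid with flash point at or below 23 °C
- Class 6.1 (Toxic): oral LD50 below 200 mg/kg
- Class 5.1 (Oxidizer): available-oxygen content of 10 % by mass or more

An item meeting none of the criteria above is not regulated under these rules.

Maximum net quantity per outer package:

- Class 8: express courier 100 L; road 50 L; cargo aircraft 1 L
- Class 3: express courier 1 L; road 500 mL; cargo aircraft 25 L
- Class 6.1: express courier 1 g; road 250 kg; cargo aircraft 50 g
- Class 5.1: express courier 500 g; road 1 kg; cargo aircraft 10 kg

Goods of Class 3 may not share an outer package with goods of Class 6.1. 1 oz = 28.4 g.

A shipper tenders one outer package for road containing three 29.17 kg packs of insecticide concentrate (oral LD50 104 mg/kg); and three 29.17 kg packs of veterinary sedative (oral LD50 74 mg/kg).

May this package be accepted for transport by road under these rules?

Oral LD50 104 mg/kg meets the Class 6.1 criterion (Toxic), so the insecticide concentrate is Class 6.1.
With oral LD50 74 mg/kg (< 200 mg/kg), the veterinary sedative falls in Class 6.1.
Class 6.1 net quantity: (three 29.17 kg packs = 87.51 kg) + (three 29.17 kg packs = 87.51 kg) = 175.02 kg.
175.02 kg is within the road limit of 250 kg for Class 6.1.

Yes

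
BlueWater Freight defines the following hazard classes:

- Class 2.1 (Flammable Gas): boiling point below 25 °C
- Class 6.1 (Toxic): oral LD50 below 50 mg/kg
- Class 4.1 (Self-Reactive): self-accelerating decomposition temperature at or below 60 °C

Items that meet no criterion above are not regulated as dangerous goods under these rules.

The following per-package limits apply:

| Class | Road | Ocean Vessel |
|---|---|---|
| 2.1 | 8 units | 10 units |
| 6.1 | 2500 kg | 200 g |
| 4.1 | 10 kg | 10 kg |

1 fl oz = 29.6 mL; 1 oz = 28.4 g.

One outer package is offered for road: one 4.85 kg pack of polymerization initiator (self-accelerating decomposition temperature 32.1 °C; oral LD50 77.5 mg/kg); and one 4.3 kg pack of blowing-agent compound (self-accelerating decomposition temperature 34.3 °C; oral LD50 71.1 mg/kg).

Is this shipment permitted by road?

Polymerization initiator: self-accelerating decomposition temperature 32.1 °C ≤ 60 °C → Class 4.1 (Self-Reactive).
The blowing-agent compound has self-accelerating decomposition temperature 34.3 °C, which is ≤ 60 °C, so it is Class 4.1 (Self-Reactive).
Total Class 4.1: 4.85 kg + 4.3 kg = 9.15 kg.
That is within the Class 4.1 road limit of 10 kg.

Yes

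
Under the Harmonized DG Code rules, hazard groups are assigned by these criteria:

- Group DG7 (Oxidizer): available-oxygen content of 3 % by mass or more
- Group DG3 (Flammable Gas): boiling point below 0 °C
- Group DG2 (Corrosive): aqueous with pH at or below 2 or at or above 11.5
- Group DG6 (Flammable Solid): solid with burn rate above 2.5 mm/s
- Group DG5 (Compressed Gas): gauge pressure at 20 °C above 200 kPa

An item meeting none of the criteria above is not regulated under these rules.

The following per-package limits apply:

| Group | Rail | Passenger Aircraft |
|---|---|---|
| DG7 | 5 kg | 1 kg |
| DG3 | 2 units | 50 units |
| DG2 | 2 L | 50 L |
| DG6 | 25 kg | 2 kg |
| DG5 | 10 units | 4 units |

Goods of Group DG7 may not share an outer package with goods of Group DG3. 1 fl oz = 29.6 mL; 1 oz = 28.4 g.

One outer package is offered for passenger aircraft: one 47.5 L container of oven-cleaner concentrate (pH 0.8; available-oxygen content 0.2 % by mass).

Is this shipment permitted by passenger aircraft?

Yes

pH 0.8 meets the Group DG2 criterion (Corrosive), so the oven-cleaner concentrate is Group DG2.
Group DG2 quantity: 47.5 L.
47.5 L ≤ 50 L (passenger aircraft limit, Group DG2) — within limit.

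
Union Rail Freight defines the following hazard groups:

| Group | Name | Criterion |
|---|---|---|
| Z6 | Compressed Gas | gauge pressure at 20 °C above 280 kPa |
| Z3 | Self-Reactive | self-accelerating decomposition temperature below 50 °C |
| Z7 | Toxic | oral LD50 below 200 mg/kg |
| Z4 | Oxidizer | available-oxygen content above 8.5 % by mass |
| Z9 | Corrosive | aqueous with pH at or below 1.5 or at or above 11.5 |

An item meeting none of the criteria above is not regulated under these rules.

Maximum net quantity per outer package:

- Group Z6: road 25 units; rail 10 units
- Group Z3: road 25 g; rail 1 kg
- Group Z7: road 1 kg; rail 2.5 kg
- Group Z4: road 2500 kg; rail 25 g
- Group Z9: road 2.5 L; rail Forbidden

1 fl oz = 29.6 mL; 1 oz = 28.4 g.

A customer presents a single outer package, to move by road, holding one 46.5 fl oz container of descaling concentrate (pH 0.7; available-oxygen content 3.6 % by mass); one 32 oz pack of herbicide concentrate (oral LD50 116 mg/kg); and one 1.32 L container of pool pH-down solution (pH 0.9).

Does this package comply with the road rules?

No

The descaling concentrate has pH 0.7, which is ≤ 1.5, so it is Group Z9 (Corrosive).
The herbicide concentrate has oral LD50 116 mg/kg, which is < 200 mg/kg, so it is Group Z7 (Toxic).
With pH 0.9 (≤ 1.5), the pool pH-down solution falls in Group Z9.
Total Group Z9: (one 46.5 fl oz container = 1376.4 mL) + 1.32 L = 2696.4 mL.
That exceeds the Group Z9 road limit of 2.5 L.
Group Z7 quantity: one 32 oz pack = 908.8 g.
908.8 g is within the road limit of 1 kg for Group Z7.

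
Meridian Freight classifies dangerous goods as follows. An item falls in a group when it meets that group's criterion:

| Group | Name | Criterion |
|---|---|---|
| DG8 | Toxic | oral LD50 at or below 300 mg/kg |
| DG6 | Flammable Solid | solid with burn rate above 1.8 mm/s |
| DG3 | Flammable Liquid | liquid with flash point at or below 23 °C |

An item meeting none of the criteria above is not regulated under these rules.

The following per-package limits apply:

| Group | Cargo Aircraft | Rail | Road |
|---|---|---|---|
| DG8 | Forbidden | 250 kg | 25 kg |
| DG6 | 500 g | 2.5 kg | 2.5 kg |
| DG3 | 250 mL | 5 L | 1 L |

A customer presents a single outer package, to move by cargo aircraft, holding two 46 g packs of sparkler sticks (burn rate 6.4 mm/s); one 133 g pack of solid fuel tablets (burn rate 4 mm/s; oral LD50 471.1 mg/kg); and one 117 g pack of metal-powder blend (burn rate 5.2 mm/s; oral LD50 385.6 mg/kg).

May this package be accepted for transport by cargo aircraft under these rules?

The sparkler sticks have burn rate 6.4 mm/s, which is > 1.8 mm/s, so they are Group DG6 (Flammable Solid).
Burn rate 4 mm/s meets the Group DG6 criterion (Flammable Solid), so the solid fuel tablets are Group DG6.
Metal-powder blend: burn rate 5.2 mm/s > 1.8 mm/s → Group DG6 (Flammable Solid).
Group DG6 net quantity: (two 46 g packs = 92 g) + 133 g + 117 g = 342 g.
That is within the Group DG6 cargo aircraft limit of 500 g.

Yes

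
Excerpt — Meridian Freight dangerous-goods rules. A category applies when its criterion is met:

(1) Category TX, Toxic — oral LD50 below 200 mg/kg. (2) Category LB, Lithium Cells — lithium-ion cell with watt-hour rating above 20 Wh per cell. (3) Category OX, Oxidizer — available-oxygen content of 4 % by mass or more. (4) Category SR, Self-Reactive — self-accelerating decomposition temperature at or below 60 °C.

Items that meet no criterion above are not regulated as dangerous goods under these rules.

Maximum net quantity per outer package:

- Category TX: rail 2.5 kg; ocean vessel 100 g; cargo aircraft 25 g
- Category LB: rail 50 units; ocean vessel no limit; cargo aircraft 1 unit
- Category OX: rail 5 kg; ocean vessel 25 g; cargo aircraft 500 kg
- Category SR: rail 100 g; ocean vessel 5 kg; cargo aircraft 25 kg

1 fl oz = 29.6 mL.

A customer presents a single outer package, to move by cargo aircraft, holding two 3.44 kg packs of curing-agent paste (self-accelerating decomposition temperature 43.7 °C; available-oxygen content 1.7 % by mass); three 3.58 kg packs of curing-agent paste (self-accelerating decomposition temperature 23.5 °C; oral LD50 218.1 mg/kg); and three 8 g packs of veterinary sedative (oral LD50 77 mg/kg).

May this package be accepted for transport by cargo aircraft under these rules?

With self-accelerating decomposition temperature 43.7 °C (≤ 60 °C), the curing-agent paste falls in Category SR.
Self-accelerating decomposition temperature 23.5 °C meets the Category SR criterion (Self-Reactive), so the curing-agent paste is Category SR.
Oral LD50 77 mg/kg meets the Category TX criterion (Toxic), so the veterinary sedative is Category TX.
Category SR net quantity: (two 3.44 kg packs = 6.88 kg) + (three 3.58 kg packs = 10.74 kg) = 17.62 kg.
17.62 kg is within the cargo aircraft limit of 25 kg for Category SR.
Category TX quantity: three 8 g packs = 24 g.
24 g ≤ 25 g (cargo aircraft limit, Category TX) — within limit.
Every hazard category is within its cargo aircraft limit and no segregation rule is violated.

Yes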